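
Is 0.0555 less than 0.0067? No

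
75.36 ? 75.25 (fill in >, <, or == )>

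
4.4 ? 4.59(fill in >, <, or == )<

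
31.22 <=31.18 False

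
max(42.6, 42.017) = 42.6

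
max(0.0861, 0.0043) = 0.0861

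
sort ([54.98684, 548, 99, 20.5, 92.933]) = [20.5, 54.98684, 92.933, 99, 548]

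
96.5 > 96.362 True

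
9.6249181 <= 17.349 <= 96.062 True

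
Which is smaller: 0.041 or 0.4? 0.041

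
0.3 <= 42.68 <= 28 False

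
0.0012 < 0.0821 True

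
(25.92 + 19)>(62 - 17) False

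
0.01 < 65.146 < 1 False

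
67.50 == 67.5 True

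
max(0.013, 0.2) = 0.2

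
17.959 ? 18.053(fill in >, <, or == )<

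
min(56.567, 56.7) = 56.567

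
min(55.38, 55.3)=55.3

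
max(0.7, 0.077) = 0.7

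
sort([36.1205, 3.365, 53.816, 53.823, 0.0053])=[0.0053, 3.365, 36.1205, 53.816, 53.823]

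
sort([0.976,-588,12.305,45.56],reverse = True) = [45.56,12.305,0.976,-588]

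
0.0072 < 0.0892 True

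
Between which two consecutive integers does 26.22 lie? 26 and 27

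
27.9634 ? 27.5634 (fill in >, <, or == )>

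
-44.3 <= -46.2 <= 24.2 False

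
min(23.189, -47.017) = -47.017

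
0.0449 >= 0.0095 True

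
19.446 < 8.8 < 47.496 False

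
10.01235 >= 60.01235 False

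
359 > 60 True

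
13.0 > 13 False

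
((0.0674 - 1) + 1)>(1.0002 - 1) True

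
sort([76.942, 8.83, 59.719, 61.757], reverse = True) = [76.942, 61.757, 59.719, 8.83]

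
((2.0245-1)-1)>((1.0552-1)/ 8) True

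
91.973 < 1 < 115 False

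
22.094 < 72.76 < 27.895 False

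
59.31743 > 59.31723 True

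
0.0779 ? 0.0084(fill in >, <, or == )>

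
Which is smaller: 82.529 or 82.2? 82.2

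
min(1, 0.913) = 0.913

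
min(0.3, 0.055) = 0.055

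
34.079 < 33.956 False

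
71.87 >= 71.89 False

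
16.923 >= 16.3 True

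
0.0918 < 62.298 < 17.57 False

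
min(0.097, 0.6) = 0.097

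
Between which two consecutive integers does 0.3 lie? 0 and 1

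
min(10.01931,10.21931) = 10.01931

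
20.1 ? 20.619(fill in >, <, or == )<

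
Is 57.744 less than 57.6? No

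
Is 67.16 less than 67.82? Yes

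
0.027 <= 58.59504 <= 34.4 False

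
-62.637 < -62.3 True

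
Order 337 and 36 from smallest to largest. 36, 337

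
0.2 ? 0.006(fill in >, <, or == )>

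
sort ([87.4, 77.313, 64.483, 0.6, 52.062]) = [0.6, 52.062, 64.483, 77.313, 87.4]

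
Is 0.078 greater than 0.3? No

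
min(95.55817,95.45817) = 95.45817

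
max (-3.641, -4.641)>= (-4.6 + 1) False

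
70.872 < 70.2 False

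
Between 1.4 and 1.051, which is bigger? 1.4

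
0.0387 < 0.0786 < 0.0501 False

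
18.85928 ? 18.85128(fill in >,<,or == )>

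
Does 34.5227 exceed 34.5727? No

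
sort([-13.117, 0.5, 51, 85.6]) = [-13.117, 0.5, 51, 85.6]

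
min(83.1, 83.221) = 83.1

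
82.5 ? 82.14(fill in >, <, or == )>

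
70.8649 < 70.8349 False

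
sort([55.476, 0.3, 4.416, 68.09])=[0.3, 4.416, 55.476, 68.09]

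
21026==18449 False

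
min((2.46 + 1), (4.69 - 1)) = 3.46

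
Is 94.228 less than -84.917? No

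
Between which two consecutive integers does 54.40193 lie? 54 and 55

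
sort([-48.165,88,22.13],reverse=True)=[88,22.13,-48.165]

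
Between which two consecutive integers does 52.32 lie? 52 and 53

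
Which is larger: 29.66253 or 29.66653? 29.66653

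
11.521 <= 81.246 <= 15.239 False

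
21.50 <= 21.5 True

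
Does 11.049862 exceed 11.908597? No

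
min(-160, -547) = -547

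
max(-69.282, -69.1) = -69.1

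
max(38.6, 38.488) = 38.6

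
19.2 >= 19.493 False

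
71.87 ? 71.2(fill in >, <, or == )>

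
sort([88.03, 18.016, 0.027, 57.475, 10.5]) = [0.027, 10.5, 18.016, 57.475, 88.03]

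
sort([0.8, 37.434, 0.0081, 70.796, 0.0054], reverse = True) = [70.796, 37.434, 0.8, 0.0081, 0.0054]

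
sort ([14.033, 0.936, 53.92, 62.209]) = [0.936, 14.033, 53.92, 62.209]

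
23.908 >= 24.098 False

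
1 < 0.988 False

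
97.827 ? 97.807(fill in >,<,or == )>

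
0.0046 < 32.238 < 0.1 False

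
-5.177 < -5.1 True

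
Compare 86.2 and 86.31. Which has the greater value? 86.31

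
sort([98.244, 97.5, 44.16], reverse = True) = [98.244, 97.5, 44.16]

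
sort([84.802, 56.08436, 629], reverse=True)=[629, 84.802, 56.08436]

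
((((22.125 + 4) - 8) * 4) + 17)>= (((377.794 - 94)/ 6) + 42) True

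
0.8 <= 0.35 False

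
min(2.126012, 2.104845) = 2.104845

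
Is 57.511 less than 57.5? No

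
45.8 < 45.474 False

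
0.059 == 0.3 False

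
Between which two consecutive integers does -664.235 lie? -665 and -664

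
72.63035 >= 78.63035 False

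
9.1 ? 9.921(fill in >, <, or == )<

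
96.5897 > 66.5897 True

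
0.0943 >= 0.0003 True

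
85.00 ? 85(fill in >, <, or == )==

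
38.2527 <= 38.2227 False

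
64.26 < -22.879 False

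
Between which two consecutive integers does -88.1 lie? -89 and -88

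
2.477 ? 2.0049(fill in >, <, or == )>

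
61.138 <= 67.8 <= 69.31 True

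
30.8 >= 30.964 False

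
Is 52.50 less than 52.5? No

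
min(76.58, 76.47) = 76.47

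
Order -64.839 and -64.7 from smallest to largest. -64.839, -64.7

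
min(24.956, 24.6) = 24.6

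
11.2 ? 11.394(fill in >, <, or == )<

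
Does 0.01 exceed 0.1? No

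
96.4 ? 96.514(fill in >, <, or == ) <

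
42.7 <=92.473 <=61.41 False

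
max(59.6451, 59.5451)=59.6451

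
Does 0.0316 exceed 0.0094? Yes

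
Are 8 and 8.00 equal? Yes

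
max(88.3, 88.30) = 88.30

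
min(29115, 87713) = 29115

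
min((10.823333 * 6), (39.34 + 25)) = 64.34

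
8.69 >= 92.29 False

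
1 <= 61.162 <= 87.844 True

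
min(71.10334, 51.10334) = 51.10334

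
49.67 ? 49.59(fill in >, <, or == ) >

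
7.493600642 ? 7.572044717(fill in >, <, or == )<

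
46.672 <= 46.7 True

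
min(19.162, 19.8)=19.162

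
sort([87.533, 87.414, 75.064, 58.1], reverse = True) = [87.533, 87.414, 75.064, 58.1]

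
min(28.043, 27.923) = 27.923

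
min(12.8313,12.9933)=12.8313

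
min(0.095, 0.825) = 0.095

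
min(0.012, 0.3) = 0.012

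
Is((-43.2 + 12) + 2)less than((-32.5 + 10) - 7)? No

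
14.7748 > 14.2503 True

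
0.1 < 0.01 False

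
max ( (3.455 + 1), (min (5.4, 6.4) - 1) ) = 4.455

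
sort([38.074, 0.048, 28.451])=[0.048, 28.451, 38.074]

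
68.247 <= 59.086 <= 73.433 False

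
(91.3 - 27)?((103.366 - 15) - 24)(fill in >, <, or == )<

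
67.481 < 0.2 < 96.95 False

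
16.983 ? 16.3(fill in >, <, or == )>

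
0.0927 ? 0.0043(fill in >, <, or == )>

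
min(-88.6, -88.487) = -88.6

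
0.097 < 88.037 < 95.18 True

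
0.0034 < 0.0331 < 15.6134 True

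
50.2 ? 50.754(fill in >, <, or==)<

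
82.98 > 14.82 True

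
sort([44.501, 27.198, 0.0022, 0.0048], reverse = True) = [44.501, 27.198, 0.0048, 0.0022]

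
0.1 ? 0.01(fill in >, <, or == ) >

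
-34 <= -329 False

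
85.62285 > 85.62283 True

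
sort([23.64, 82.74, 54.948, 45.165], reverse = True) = [82.74, 54.948, 45.165, 23.64]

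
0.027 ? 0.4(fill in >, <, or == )<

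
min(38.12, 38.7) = 38.12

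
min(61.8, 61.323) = 61.323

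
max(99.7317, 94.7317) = 99.7317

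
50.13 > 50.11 True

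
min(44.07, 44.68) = 44.07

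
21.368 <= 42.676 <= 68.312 True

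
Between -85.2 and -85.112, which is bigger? -85.112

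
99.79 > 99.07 True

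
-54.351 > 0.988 False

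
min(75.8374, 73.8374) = 73.8374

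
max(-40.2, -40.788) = -40.2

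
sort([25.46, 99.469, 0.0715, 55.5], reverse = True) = [99.469, 55.5, 25.46, 0.0715]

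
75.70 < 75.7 False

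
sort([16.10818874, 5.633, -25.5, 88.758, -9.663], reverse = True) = [88.758, 16.10818874, 5.633, -9.663, -25.5]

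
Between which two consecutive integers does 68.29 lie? 68 and 69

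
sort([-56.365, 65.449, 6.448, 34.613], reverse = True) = [65.449, 34.613, 6.448, -56.365]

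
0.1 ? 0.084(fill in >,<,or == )>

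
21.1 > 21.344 False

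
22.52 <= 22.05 False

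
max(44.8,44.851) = 44.851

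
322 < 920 True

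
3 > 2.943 True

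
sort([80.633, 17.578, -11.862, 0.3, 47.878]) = [-11.862, 0.3, 17.578, 47.878, 80.633]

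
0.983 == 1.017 False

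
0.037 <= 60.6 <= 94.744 True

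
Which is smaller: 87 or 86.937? 86.937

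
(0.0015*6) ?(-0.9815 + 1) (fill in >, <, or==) <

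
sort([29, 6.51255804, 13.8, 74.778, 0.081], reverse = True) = [74.778, 29, 13.8, 6.51255804, 0.081]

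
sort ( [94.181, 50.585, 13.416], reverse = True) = [94.181, 50.585, 13.416]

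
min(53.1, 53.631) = 53.1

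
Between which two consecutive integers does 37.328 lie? 37 and 38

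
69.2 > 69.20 False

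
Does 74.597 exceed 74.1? Yes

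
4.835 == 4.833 False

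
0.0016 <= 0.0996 True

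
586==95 False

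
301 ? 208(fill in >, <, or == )>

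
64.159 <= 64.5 True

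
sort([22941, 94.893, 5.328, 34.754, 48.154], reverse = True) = [22941, 94.893, 48.154, 34.754, 5.328]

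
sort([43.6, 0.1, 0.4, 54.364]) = [0.1, 0.4, 43.6, 54.364]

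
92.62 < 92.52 False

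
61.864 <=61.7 False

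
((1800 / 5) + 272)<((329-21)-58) False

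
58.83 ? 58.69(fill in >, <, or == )>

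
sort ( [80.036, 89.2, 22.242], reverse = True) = [89.2, 80.036, 22.242]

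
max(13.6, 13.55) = 13.6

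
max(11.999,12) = 12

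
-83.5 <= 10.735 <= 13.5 True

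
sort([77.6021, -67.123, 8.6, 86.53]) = [-67.123, 8.6, 77.6021, 86.53]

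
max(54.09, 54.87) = 54.87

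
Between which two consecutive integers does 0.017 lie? 0 and 1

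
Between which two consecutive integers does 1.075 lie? 1 and 2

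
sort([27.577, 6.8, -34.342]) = [-34.342, 6.8, 27.577]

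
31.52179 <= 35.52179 True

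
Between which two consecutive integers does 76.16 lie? 76 and 77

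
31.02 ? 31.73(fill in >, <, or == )<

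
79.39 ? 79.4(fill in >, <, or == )<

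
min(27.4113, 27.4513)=27.4113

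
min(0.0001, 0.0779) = 0.0001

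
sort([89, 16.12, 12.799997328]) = [12.799997328, 16.12, 89]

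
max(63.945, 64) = 64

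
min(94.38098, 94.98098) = 94.38098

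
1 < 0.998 False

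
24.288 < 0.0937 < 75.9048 False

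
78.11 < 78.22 True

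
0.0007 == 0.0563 False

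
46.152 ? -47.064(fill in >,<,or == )>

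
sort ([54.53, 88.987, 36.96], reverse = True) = [88.987, 54.53, 36.96]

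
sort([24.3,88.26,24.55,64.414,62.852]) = [24.3,24.55,62.852,64.414,88.26]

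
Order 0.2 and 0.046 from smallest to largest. 0.046, 0.2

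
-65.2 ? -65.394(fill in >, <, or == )>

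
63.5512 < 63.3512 False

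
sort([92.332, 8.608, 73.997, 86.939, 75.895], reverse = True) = [92.332, 86.939, 75.895, 73.997, 8.608]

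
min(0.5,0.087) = 0.087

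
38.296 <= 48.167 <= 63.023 True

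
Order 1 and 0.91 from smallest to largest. 0.91, 1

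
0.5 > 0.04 True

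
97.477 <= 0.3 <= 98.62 False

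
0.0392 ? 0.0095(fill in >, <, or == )>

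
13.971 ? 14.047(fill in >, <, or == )<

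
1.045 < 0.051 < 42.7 False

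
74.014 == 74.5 False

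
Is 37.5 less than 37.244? No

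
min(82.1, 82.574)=82.1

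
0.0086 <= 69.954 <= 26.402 False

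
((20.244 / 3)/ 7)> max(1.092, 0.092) False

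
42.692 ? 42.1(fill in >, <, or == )>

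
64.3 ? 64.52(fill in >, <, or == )<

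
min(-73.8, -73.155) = -73.8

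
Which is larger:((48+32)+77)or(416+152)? (416+152)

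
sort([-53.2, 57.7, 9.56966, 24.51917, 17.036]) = [-53.2, 9.56966, 17.036, 24.51917, 57.7]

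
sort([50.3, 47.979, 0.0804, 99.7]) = [0.0804, 47.979, 50.3, 99.7]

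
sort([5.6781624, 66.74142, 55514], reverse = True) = [55514, 66.74142, 5.6781624]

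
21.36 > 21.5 False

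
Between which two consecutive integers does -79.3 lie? -80 and -79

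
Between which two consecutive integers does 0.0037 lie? 0 and 1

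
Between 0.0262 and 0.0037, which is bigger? 0.0262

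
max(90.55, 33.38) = 90.55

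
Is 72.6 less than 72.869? Yes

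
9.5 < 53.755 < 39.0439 False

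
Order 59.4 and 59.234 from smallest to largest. 59.234, 59.4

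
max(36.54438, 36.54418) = 36.54438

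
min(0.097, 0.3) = 0.097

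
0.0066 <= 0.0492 True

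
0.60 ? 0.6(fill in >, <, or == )==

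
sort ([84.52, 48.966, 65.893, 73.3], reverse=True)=[84.52, 73.3, 65.893, 48.966]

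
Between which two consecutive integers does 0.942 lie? 0 and 1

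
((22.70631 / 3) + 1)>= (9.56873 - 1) True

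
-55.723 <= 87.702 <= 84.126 False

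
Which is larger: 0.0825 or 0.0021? 0.0825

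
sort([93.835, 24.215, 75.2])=[24.215, 75.2, 93.835]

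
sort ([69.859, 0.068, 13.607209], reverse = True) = [69.859, 13.607209, 0.068]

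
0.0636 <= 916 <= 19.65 False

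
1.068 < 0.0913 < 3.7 False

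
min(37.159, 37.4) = 37.159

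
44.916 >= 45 False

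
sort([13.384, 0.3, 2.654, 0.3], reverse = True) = [13.384, 2.654, 0.3, 0.3]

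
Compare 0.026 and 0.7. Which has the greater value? 0.7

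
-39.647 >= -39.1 False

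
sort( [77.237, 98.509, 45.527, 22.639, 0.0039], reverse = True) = [98.509, 77.237, 45.527, 22.639, 0.0039]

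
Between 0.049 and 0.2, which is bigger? 0.2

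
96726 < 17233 False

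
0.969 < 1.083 True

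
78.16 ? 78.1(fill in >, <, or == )>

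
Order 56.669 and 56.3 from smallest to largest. 56.3, 56.669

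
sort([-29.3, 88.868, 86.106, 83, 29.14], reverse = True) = [88.868, 86.106, 83, 29.14, -29.3]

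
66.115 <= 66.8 True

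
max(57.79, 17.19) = 57.79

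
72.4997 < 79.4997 True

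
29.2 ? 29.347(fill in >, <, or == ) <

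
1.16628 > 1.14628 True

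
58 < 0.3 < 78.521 False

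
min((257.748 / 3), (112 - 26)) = 85.916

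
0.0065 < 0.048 True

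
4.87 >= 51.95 False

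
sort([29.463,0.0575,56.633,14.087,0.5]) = [0.0575,0.5,14.087,29.463,56.633]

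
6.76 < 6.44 False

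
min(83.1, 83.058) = 83.058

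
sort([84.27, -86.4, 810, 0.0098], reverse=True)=[810, 84.27, 0.0098, -86.4]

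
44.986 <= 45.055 True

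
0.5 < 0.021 False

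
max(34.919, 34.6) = 34.919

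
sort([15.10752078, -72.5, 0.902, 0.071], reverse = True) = [15.10752078, 0.902, 0.071, -72.5]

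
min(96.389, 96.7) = 96.389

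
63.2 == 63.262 False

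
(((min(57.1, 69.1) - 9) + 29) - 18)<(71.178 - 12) True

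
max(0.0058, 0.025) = 0.025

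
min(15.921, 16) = 15.921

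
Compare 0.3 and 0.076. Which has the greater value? 0.3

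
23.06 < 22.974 False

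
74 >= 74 True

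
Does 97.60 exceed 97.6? No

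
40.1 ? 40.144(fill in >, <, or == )<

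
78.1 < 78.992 True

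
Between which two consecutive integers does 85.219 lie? 85 and 86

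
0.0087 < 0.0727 True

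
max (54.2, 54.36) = 54.36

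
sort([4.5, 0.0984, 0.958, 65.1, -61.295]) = [-61.295, 0.0984, 0.958, 4.5, 65.1]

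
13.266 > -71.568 True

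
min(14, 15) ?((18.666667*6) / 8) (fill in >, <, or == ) <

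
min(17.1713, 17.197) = 17.1713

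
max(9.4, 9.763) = 9.763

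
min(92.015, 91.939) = 91.939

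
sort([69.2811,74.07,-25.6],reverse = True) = [74.07,69.2811,-25.6]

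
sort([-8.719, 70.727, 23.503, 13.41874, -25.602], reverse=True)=[70.727, 23.503, 13.41874, -8.719, -25.602]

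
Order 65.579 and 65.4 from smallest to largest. 65.4,65.579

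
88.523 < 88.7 True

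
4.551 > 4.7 False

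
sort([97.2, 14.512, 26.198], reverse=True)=[97.2, 26.198, 14.512]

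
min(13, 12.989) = 12.989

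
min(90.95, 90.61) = 90.61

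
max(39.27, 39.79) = 39.79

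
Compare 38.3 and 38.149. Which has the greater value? 38.3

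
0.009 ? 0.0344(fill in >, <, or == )<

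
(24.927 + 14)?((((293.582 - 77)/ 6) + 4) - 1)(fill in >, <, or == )<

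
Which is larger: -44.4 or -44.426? -44.4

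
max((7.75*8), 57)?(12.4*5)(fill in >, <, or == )==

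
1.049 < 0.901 False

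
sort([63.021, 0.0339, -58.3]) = [-58.3, 0.0339, 63.021]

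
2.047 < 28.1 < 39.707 True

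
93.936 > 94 False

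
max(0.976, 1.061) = 1.061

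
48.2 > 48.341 False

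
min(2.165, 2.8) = 2.165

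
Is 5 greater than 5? No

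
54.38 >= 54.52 False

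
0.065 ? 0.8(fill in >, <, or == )<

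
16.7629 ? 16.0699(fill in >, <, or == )>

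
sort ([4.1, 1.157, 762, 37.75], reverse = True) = [762, 37.75, 4.1, 1.157]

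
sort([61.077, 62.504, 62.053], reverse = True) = [62.504, 62.053, 61.077]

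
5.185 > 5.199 False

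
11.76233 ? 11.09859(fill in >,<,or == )>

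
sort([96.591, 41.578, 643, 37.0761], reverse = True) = [643, 96.591, 41.578, 37.0761]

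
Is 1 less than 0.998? No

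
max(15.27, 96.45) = 96.45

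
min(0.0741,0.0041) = 0.0041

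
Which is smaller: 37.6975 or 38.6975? 37.6975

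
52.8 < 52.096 False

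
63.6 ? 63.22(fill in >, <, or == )>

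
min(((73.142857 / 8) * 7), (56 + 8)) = 63.999999875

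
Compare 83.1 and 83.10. They are equal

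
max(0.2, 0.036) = 0.2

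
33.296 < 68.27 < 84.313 True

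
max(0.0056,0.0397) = 0.0397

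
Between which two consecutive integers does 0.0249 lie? 0 and 1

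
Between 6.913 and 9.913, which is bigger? 9.913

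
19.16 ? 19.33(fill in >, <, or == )<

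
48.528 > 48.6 False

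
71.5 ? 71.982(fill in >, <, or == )<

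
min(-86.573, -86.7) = -86.7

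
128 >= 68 True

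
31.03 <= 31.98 True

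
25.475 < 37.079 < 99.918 True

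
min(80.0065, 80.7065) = 80.0065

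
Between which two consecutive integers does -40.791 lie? -41 and -40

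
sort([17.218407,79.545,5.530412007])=[5.530412007,17.218407,79.545]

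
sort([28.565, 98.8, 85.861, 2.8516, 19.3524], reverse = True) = [98.8, 85.861, 28.565, 19.3524, 2.8516]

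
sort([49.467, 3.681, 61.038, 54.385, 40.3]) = [3.681, 40.3, 49.467, 54.385, 61.038]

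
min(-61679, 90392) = -61679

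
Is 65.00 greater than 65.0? No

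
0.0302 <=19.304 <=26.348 True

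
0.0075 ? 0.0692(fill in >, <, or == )<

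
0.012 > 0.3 False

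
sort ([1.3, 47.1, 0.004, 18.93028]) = [0.004, 1.3, 18.93028, 47.1]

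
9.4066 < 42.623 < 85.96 True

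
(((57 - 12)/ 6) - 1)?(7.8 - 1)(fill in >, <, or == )<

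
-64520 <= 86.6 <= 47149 True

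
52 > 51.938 True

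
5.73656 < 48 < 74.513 True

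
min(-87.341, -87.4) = -87.4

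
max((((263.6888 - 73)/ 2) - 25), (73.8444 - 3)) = 70.8444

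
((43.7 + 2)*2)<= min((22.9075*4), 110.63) True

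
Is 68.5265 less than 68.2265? No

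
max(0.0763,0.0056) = 0.0763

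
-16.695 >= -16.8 True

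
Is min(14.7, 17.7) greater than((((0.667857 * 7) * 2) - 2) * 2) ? Yes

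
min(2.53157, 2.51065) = 2.51065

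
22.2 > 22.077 True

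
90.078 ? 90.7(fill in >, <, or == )<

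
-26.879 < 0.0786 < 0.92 True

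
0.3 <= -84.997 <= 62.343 False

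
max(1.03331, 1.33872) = 1.33872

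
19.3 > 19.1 True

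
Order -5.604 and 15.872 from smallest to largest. -5.604, 15.872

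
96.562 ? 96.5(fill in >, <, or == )>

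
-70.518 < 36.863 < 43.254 True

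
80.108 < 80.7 True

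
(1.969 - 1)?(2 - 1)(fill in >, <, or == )<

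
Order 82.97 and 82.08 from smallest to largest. 82.08, 82.97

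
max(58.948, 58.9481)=58.9481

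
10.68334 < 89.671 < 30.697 False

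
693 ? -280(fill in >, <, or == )>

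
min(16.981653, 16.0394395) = 16.0394395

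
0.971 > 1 False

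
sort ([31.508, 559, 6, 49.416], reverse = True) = [559, 49.416, 31.508, 6]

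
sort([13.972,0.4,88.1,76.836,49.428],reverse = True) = [88.1,76.836,49.428,13.972,0.4]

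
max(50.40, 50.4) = 50.4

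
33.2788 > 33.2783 True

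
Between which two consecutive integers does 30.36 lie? 30 and 31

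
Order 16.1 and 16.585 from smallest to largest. 16.1, 16.585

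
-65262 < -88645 False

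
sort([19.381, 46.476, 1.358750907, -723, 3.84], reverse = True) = [46.476, 19.381, 3.84, 1.358750907, -723]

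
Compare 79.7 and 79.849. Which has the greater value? 79.849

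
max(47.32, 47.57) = 47.57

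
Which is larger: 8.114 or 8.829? 8.829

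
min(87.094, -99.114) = -99.114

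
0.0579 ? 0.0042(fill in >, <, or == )>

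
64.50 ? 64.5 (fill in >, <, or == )==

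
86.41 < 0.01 False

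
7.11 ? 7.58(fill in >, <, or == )<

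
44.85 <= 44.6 False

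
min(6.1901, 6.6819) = 6.1901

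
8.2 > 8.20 False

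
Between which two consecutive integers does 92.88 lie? 92 and 93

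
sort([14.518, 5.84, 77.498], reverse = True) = [77.498, 14.518, 5.84]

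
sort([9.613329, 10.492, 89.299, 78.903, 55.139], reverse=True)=[89.299, 78.903, 55.139, 10.492, 9.613329]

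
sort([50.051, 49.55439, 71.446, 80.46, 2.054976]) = [2.054976, 49.55439, 50.051, 71.446, 80.46]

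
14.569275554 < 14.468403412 False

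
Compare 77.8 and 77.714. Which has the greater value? 77.8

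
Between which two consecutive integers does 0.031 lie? 0 and 1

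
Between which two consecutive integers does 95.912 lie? 95 and 96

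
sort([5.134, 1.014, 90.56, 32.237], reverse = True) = [90.56, 32.237, 5.134, 1.014]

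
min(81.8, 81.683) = 81.683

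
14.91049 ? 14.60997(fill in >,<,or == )>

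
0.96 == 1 False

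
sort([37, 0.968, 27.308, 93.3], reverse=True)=[93.3, 37, 27.308, 0.968]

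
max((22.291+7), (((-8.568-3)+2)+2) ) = 29.291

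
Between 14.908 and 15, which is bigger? 15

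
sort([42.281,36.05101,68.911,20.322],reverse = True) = [68.911,42.281,36.05101,20.322]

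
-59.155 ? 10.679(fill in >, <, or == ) <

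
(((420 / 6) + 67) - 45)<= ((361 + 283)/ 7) True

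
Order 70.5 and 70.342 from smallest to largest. 70.342, 70.5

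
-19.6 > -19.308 False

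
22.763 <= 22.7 False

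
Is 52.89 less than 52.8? No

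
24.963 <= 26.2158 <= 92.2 True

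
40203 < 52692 True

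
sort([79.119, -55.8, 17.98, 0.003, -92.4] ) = [-92.4, -55.8, 0.003, 17.98, 79.119]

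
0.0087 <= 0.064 True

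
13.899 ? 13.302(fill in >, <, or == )>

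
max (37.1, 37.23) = 37.23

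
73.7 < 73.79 True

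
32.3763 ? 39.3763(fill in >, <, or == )<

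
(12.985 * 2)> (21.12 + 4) True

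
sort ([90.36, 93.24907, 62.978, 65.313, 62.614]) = [62.614, 62.978, 65.313, 90.36, 93.24907]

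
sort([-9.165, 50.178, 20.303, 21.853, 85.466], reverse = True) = [85.466, 50.178, 21.853, 20.303, -9.165]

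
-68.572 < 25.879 True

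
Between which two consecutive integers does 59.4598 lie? 59 and 60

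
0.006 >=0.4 False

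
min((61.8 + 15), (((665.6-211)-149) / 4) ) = 76.4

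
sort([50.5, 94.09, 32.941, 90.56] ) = [32.941, 50.5, 90.56, 94.09]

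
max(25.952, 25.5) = 25.952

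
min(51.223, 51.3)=51.223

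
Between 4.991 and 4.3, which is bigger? 4.991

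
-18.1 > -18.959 True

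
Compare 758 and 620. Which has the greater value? 758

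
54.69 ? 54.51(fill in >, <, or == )>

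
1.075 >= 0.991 True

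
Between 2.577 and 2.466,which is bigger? 2.577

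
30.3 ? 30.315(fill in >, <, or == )<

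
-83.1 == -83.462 False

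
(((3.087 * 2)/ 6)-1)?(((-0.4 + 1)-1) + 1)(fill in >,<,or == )<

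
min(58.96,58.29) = 58.29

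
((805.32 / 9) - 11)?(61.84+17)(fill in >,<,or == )<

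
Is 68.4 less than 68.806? Yes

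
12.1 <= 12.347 True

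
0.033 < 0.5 True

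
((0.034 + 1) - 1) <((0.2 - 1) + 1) True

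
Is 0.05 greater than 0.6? No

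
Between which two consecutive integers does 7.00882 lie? 7 and 8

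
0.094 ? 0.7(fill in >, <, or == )<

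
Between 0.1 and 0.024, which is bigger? 0.1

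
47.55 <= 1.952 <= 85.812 False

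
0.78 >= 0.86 False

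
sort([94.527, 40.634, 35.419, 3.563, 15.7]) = [3.563, 15.7, 35.419, 40.634, 94.527]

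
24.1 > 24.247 False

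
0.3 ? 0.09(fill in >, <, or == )>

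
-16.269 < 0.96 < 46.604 True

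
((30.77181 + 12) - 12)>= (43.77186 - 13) False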